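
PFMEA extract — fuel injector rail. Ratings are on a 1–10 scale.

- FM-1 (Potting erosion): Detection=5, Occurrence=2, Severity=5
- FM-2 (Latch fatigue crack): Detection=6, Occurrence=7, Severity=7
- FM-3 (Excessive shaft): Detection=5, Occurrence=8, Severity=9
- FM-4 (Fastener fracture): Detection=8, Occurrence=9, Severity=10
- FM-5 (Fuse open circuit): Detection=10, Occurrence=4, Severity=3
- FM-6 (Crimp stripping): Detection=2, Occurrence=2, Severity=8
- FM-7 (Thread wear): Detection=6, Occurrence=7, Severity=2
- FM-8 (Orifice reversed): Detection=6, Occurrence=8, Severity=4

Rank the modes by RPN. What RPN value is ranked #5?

120

RPN = Severity × Occurrence × Detection:
  FM-1: 5 × 2 × 5 = 50
  FM-2: 7 × 7 × 6 = 294
  FM-3: 9 × 8 × 5 = 360
  FM-4: 10 × 9 × 8 = 720
  FM-5: 3 × 4 × 10 = 120
  FM-6: 8 × 2 × 2 = 32
  FM-7: 2 × 7 × 6 = 84
  FM-8: 4 × 8 × 6 = 192
Sorted descending: 720, 360, 294, 192, 120, 84, 50, 32.
The fifth-highest RPN is 120 (FM-5).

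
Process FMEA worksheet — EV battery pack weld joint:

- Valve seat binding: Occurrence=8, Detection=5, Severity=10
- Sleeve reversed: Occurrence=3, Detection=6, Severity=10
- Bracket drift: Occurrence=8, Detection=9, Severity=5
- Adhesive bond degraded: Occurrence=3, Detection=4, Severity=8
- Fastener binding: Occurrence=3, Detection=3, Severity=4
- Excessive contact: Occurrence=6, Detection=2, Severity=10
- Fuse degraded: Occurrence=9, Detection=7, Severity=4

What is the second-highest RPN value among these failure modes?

360

RPN = Severity × Occurrence × Detection:
  Valve seat binding: 10 × 8 × 5 = 400
  Sleeve reversed: 10 × 3 × 6 = 180
  Bracket drift: 5 × 8 × 9 = 360
  Adhesive bond degraded: 8 × 3 × 4 = 96
  Fastener binding: 4 × 3 × 3 = 36
  Excessive contact: 10 × 6 × 2 = 120
  Fuse degraded: 4 × 9 × 7 = 252
Sorted descending: 400, 360, 252, 180, 120, 96, 36.
The second-highest RPN is 360 (Bracket drift).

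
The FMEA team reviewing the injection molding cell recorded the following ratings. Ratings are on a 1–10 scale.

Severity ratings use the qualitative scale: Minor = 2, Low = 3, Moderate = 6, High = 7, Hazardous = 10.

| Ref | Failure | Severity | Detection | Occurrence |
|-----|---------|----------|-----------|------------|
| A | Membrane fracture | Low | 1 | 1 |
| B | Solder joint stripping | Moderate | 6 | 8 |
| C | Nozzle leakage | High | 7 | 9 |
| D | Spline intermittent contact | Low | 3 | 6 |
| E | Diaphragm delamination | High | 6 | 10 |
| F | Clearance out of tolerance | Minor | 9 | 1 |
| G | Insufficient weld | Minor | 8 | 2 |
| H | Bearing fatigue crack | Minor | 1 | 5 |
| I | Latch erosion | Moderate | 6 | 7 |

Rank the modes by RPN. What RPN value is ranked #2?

420

RPN = Severity × Occurrence × Detection:
  A: 3 × 1 × 1 = 3
  B: 6 × 8 × 6 = 288
  C: 7 × 9 × 7 = 441
  D: 3 × 6 × 3 = 54
  E: 7 × 10 × 6 = 420
  F: 2 × 1 × 9 = 18
  G: 2 × 2 × 8 = 32
  H: 2 × 5 × 1 = 10
  I: 6 × 7 × 6 = 252
Sorted descending: 441, 420, 288, 252, 54, 32, 18, 10, 3.
The second-highest RPN is 420 (E).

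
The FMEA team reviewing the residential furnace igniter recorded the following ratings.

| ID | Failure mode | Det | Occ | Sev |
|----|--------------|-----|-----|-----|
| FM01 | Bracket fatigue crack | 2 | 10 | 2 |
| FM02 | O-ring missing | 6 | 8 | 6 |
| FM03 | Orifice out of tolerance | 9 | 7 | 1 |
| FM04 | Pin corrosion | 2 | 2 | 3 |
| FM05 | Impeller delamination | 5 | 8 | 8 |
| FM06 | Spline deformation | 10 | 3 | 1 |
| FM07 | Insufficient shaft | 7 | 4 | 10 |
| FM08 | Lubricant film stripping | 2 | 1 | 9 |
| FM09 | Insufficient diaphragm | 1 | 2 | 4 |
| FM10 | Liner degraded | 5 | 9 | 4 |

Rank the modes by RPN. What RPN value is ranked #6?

RPN = Severity × Occurrence × Detection:
  FM01: 2 × 10 × 2 = 40
  FM02: 6 × 8 × 6 = 288
  FM03: 1 × 7 × 9 = 63
  FM04: 3 × 2 × 2 = 12
  FM05: 8 × 8 × 5 = 320
  FM06: 1 × 3 × 10 = 30
  FM07: 10 × 4 × 7 = 280
  FM08: 9 × 1 × 2 = 18
  FM09: 4 × 2 × 1 = 8
  FM10: 4 × 9 × 5 = 180
Sorted descending: 320, 288, 280, 180, 63, 40, 30, 18, 12, 8.
The sixth-highest RPN is 40 (FM01).

40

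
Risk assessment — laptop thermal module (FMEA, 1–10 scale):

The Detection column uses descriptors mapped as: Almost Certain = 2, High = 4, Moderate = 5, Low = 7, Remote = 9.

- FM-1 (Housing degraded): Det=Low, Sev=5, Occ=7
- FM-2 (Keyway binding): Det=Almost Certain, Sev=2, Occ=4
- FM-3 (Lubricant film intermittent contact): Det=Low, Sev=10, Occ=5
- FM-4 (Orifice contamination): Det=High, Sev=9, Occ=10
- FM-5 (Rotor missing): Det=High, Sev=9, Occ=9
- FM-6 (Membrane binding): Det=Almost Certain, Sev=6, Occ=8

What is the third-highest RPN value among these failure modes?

324

RPN = Severity × Occurrence × Detection:
  FM-1: 5 × 7 × 7 = 245
  FM-2: 2 × 4 × 2 = 16
  FM-3: 10 × 5 × 7 = 350
  FM-4: 9 × 10 × 4 = 360
  FM-5: 9 × 9 × 4 = 324
  FM-6: 6 × 8 × 2 = 96
Sorted descending: 360, 350, 324, 245, 96, 16.
The third-highest RPN is 324 (FM-5).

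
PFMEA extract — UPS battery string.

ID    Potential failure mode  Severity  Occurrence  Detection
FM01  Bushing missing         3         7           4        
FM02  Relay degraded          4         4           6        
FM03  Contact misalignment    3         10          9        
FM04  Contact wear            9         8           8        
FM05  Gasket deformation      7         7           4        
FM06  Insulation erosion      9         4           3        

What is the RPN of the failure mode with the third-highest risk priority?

RPN = Severity × Occurrence × Detection:
  FM01: 3 × 7 × 4 = 84
  FM02: 4 × 4 × 6 = 96
  FM03: 3 × 10 × 9 = 270
  FM04: 9 × 8 × 8 = 576
  FM05: 7 × 7 × 4 = 196
  FM06: 9 × 4 × 3 = 108
Sorted descending: 576, 270, 196, 108, 96, 84.
The third-highest RPN is 196 (FM05).

196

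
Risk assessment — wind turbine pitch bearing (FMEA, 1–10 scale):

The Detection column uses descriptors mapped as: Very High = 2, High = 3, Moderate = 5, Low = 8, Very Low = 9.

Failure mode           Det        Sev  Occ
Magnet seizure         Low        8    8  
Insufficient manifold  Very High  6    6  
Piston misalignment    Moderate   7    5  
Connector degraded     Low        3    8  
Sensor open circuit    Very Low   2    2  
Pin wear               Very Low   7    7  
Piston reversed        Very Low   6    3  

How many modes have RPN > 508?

RPN = Severity × Occurrence × Detection:
  Magnet seizure: 8 × 8 × 8 = 512
  Insufficient manifold: 6 × 6 × 2 = 72
  Piston misalignment: 7 × 5 × 5 = 175
  Connector degraded: 3 × 8 × 8 = 192
  Sensor open circuit: 2 × 2 × 9 = 36
  Pin wear: 7 × 7 × 9 = 441
  Piston reversed: 6 × 3 × 9 = 162
Modes with RPN > 508: Magnet seizure (512) → 1.

1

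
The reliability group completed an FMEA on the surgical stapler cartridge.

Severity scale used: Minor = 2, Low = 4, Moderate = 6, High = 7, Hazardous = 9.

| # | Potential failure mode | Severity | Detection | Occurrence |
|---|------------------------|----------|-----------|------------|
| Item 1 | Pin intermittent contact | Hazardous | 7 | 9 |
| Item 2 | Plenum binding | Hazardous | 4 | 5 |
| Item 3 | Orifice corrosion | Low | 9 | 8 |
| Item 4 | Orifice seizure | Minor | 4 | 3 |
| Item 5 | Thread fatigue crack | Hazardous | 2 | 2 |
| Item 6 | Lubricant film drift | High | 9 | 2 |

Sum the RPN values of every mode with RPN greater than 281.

RPN = Severity × Occurrence × Detection:
  Item 1: 9 × 9 × 7 = 567
  Item 2: 9 × 5 × 4 = 180
  Item 3: 4 × 8 × 9 = 288
  Item 4: 2 × 3 × 4 = 24
  Item 5: 9 × 2 × 2 = 36
  Item 6: 7 × 2 × 9 = 126
RPN > 281: Item 1 (567), Item 3 (288).
Sum: 567 + 288 = 855.

855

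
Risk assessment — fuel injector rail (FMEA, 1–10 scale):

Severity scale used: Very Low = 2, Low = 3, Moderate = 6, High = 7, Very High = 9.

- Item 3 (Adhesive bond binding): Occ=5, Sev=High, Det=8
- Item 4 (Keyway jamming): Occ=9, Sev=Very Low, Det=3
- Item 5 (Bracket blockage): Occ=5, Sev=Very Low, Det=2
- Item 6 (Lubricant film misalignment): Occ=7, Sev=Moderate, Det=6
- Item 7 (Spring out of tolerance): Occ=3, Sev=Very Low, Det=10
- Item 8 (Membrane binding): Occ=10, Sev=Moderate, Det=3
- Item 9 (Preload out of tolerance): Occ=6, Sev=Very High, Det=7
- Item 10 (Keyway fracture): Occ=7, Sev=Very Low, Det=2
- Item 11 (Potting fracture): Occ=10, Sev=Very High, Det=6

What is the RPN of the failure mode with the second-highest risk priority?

378

RPN = Severity × Occurrence × Detection:
  Item 3: 7 × 5 × 8 = 280
  Item 4: 2 × 9 × 3 = 54
  Item 5: 2 × 5 × 2 = 20
  Item 6: 6 × 7 × 6 = 252
  Item 7: 2 × 3 × 10 = 60
  Item 8: 6 × 10 × 3 = 180
  Item 9: 9 × 6 × 7 = 378
  Item 10: 2 × 7 × 2 = 28
  Item 11: 9 × 10 × 6 = 540
Sorted descending: 540, 378, 280, 252, 180, 60, 54, 28, 20.
The second-highest RPN is 378 (Item 9).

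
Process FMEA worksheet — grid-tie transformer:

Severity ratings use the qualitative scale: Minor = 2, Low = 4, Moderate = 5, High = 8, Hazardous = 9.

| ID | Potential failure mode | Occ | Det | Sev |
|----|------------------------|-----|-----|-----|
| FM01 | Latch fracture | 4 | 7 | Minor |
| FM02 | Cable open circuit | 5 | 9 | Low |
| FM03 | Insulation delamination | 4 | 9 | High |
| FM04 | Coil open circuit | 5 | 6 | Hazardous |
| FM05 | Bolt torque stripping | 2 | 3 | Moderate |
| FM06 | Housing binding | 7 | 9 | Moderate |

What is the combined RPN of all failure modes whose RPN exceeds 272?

603

RPN = Severity × Occurrence × Detection:
  FM01: 2 × 4 × 7 = 56
  FM02: 4 × 5 × 9 = 180
  FM03: 8 × 4 × 9 = 288
  FM04: 9 × 5 × 6 = 270
  FM05: 5 × 2 × 3 = 30
  FM06: 5 × 7 × 9 = 315
RPN > 272: FM03 (288), FM06 (315).
Sum: 288 + 315 = 603.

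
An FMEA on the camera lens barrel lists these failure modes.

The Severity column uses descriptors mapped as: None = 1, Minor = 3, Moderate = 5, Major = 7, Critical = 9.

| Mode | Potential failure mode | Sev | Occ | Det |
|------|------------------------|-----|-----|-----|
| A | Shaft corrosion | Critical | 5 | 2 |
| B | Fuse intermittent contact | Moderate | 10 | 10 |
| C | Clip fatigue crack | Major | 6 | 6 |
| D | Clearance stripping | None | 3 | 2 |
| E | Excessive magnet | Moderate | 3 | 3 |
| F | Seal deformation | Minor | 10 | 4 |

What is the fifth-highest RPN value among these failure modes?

45

RPN = Severity × Occurrence × Detection:
  A: 9 × 5 × 2 = 90
  B: 5 × 10 × 10 = 500
  C: 7 × 6 × 6 = 252
  D: 1 × 3 × 2 = 6
  E: 5 × 3 × 3 = 45
  F: 3 × 10 × 4 = 120
Sorted descending: 500, 252, 120, 90, 45, 6.
The fifth-highest RPN is 45 (E).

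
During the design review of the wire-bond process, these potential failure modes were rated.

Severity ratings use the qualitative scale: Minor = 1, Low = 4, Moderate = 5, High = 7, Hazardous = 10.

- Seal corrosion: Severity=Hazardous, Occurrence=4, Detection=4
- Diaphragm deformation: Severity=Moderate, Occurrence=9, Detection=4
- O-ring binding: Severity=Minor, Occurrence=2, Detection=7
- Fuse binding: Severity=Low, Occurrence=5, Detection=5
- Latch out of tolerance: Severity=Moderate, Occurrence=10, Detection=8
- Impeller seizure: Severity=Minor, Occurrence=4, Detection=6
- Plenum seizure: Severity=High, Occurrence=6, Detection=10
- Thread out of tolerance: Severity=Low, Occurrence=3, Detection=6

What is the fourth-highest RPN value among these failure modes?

RPN = Severity × Occurrence × Detection:
  Seal corrosion: 10 × 4 × 4 = 160
  Diaphragm deformation: 5 × 9 × 4 = 180
  O-ring binding: 1 × 2 × 7 = 14
  Fuse binding: 4 × 5 × 5 = 100
  Latch out of tolerance: 5 × 10 × 8 = 400
  Impeller seizure: 1 × 4 × 6 = 24
  Plenum seizure: 7 × 6 × 10 = 420
  Thread out of tolerance: 4 × 3 × 6 = 72
Sorted descending: 420, 400, 180, 160, 100, 72, 24, 14.
The fourth-highest RPN is 160 (Seal corrosion).

160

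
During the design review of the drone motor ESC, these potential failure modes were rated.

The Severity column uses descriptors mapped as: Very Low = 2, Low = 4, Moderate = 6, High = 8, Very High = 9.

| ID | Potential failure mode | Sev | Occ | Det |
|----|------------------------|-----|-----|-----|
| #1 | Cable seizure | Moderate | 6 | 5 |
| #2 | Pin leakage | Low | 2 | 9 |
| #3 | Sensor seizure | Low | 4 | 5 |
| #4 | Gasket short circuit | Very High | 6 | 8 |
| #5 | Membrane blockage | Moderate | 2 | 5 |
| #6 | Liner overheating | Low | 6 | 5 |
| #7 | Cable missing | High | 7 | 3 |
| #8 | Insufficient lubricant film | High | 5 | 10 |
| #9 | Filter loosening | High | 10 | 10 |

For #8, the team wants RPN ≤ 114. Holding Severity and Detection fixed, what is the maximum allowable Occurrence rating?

1

#8: S=8, O=5, D=10 → current RPN = 400.
Fixed product = 80. Need 80 × O ≤ 114, so O ≤ 114/80 = 1.43.
Maximum integer Occurrence rating = 1 (gives RPN 80; O=2 would give 160 > 114).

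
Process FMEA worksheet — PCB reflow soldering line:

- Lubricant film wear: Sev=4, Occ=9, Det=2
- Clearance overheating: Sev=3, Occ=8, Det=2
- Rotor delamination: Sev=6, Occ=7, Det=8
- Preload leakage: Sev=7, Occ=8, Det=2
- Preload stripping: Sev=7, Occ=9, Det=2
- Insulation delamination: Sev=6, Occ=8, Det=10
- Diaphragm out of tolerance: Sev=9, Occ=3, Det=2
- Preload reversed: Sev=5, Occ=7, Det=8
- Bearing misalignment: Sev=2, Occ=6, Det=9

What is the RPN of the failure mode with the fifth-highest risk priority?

RPN = Severity × Occurrence × Detection:
  Lubricant film wear: 4 × 9 × 2 = 72
  Clearance overheating: 3 × 8 × 2 = 48
  Rotor delamination: 6 × 7 × 8 = 336
  Preload leakage: 7 × 8 × 2 = 112
  Preload stripping: 7 × 9 × 2 = 126
  Insulation delamination: 6 × 8 × 10 = 480
  Diaphragm out of tolerance: 9 × 3 × 2 = 54
  Preload reversed: 5 × 7 × 8 = 280
  Bearing misalignment: 2 × 6 × 9 = 108
Sorted descending: 480, 336, 280, 126, 112, 108, 72, 54, 48.
The fifth-highest RPN is 112 (Preload leakage).

112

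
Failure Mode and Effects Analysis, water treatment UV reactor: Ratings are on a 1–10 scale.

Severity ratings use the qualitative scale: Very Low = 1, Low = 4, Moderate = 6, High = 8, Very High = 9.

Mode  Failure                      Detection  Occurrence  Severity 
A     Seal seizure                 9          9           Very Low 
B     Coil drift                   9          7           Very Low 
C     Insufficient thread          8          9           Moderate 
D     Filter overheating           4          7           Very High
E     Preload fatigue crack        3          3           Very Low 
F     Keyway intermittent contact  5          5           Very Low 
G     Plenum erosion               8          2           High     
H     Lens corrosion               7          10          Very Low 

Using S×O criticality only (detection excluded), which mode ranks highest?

D

Criticality = Severity × Occurrence:
  A: 1 × 9 = 9
  B: 1 × 7 = 7
  C: 6 × 9 = 54
  D: 9 × 7 = 63
  E: 1 × 3 = 3
  F: 1 × 5 = 5
  G: 8 × 2 = 16
  H: 1 × 10 = 10
Highest criticality is 63 → D.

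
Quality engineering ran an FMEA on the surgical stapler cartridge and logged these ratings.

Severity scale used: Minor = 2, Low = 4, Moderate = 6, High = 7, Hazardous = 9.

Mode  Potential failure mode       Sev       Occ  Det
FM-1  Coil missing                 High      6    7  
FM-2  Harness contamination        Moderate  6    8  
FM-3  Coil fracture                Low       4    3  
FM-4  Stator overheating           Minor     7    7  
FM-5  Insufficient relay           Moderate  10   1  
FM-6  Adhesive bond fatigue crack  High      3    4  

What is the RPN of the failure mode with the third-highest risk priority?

RPN = Severity × Occurrence × Detection:
  FM-1: 7 × 6 × 7 = 294
  FM-2: 6 × 6 × 8 = 288
  FM-3: 4 × 4 × 3 = 48
  FM-4: 2 × 7 × 7 = 98
  FM-5: 6 × 10 × 1 = 60
  FM-6: 7 × 3 × 4 = 84
Sorted descending: 294, 288, 98, 84, 60, 48.
The third-highest RPN is 98 (FM-4).

98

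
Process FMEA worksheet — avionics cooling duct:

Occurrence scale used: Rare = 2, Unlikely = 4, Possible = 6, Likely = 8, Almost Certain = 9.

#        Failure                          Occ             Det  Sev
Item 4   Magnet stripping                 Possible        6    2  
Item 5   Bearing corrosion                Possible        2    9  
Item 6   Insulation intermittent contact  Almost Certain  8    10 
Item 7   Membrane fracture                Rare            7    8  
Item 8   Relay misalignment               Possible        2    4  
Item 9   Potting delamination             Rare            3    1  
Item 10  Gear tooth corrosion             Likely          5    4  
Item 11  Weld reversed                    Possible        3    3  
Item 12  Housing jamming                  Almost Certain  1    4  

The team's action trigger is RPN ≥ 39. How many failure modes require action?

7

RPN = Severity × Occurrence × Detection:
  Item 4: 2 × 6 × 6 = 72
  Item 5: 9 × 6 × 2 = 108
  Item 6: 10 × 9 × 8 = 720
  Item 7: 8 × 2 × 7 = 112
  Item 8: 4 × 6 × 2 = 48
  Item 9: 1 × 2 × 3 = 6
  Item 10: 4 × 8 × 5 = 160
  Item 11: 3 × 6 × 3 = 54
  Item 12: 4 × 9 × 1 = 36
Modes with RPN ≥ 39: Item 4 (72), Item 5 (108), Item 6 (720), Item 7 (112), Item 8 (48), Item 10 (160), Item 11 (54) → 7.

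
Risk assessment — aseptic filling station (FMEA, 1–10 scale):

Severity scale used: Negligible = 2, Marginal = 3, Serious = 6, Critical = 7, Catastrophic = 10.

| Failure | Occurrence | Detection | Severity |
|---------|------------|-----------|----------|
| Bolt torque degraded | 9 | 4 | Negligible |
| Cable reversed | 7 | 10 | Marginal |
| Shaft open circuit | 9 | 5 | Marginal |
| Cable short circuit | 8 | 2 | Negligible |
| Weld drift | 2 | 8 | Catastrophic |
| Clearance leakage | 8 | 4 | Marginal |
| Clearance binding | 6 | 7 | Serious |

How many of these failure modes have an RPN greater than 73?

5

RPN = Severity × Occurrence × Detection:
  Bolt torque degraded: 2 × 9 × 4 = 72
  Cable reversed: 3 × 7 × 10 = 210
  Shaft open circuit: 3 × 9 × 5 = 135
  Cable short circuit: 2 × 8 × 2 = 32
  Weld drift: 10 × 2 × 8 = 160
  Clearance leakage: 3 × 8 × 4 = 96
  Clearance binding: 6 × 6 × 7 = 252
Modes with RPN > 73: Cable reversed (210), Shaft open circuit (135), Weld drift (160), Clearance leakage (96), Clearance binding (252) → 5.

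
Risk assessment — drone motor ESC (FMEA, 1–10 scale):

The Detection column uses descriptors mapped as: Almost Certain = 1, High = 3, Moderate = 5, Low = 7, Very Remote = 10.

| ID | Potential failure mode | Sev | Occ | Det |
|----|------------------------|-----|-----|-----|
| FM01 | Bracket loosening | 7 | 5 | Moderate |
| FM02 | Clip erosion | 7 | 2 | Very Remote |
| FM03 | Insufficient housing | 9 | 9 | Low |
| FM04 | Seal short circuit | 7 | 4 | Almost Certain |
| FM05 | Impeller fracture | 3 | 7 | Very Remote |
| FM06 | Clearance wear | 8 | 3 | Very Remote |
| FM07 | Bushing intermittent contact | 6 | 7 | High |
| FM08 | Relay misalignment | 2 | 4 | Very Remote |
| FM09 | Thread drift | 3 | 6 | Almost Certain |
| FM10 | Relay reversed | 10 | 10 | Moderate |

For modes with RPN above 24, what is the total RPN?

RPN = Severity × Occurrence × Detection:
  FM01: 7 × 5 × 5 = 175
  FM02: 7 × 2 × 10 = 140
  FM03: 9 × 9 × 7 = 567
  FM04: 7 × 4 × 1 = 28
  FM05: 3 × 7 × 10 = 210
  FM06: 8 × 3 × 10 = 240
  FM07: 6 × 7 × 3 = 126
  FM08: 2 × 4 × 10 = 80
  FM09: 3 × 6 × 1 = 18
  FM10: 10 × 10 × 5 = 500
RPN > 24: FM01 (175), FM02 (140), FM03 (567), FM04 (28), FM05 (210), FM06 (240), FM07 (126), FM08 (80), FM10 (500).
Sum: 175 + 140 + 567 + 28 + 210 + 240 + 126 + 80 + 500 = 2066.

2066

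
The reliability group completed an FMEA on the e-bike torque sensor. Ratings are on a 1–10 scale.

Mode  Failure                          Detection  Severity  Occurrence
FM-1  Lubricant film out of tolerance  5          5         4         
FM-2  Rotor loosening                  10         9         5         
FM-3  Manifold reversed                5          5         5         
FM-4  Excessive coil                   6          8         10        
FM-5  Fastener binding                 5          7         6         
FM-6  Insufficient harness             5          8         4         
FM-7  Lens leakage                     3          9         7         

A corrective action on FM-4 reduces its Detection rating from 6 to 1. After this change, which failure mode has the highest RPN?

FM-2

RPN = Severity × Occurrence × Detection:
  FM-1: 5 × 4 × 5 = 100
  FM-2: 9 × 5 × 10 = 450
  FM-3: 5 × 5 × 5 = 125
  FM-4: 8 × 10 × 6 = 480
  FM-5: 7 × 6 × 5 = 210
  FM-6: 8 × 4 × 5 = 160
  FM-7: 9 × 7 × 3 = 189
After action: FM-4 → 8 × 10 × 1 = 80.
Revised RPNs: FM-2=450, FM-5=210, FM-7=189, FM-6=160, FM-3=125, FM-1=100, FM-4=80.
Highest is now FM-2 (450).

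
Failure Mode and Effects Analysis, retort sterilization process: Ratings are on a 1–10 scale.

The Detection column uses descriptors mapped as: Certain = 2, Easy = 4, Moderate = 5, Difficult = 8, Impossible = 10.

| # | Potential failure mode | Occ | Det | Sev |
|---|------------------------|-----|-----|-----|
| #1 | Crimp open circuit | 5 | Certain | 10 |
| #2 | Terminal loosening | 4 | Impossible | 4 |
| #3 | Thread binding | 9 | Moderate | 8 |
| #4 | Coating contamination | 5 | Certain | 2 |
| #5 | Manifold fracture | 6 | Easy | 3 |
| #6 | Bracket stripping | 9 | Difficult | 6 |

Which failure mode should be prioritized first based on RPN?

RPN = Severity × Occurrence × Detection:
  #1: 10 × 5 × 2 = 100
  #2: 4 × 4 × 10 = 160
  #3: 8 × 9 × 5 = 360
  #4: 2 × 5 × 2 = 20
  #5: 3 × 6 × 4 = 72
  #6: 6 × 9 × 8 = 432
Highest RPN is 432 → #6.

#6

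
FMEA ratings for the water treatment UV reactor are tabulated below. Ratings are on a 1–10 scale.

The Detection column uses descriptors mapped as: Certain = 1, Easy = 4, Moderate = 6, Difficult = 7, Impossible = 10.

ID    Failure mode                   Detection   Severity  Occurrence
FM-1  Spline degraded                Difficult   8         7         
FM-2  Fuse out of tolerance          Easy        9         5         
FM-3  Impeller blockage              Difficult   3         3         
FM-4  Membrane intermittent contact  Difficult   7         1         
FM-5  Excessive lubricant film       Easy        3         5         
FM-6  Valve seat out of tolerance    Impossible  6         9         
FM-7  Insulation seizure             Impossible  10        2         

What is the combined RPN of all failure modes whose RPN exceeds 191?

RPN = Severity × Occurrence × Detection:
  FM-1: 8 × 7 × 7 = 392
  FM-2: 9 × 5 × 4 = 180
  FM-3: 3 × 3 × 7 = 63
  FM-4: 7 × 1 × 7 = 49
  FM-5: 3 × 5 × 4 = 60
  FM-6: 6 × 9 × 10 = 540
  FM-7: 10 × 2 × 10 = 200
RPN > 191: FM-1 (392), FM-6 (540), FM-7 (200).
Sum: 392 + 540 + 200 = 1132.

1132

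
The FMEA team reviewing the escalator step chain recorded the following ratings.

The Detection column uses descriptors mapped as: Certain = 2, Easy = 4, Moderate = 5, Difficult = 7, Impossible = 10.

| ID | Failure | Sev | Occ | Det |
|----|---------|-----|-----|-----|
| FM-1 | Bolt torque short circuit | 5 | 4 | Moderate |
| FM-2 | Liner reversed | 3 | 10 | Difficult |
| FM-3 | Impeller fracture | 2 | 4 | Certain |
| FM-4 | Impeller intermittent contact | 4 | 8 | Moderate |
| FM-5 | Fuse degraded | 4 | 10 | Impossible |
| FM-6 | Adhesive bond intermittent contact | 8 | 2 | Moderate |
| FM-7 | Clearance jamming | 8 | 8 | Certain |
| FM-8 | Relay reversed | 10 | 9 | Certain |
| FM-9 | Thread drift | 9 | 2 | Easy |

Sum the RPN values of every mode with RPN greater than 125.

RPN = Severity × Occurrence × Detection:
  FM-1: 5 × 4 × 5 = 100
  FM-2: 3 × 10 × 7 = 210
  FM-3: 2 × 4 × 2 = 16
  FM-4: 4 × 8 × 5 = 160
  FM-5: 4 × 10 × 10 = 400
  FM-6: 8 × 2 × 5 = 80
  FM-7: 8 × 8 × 2 = 128
  FM-8: 10 × 9 × 2 = 180
  FM-9: 9 × 2 × 4 = 72
RPN > 125: FM-2 (210), FM-4 (160), FM-5 (400), FM-7 (128), FM-8 (180).
Sum: 210 + 160 + 400 + 128 + 180 = 1078.

1078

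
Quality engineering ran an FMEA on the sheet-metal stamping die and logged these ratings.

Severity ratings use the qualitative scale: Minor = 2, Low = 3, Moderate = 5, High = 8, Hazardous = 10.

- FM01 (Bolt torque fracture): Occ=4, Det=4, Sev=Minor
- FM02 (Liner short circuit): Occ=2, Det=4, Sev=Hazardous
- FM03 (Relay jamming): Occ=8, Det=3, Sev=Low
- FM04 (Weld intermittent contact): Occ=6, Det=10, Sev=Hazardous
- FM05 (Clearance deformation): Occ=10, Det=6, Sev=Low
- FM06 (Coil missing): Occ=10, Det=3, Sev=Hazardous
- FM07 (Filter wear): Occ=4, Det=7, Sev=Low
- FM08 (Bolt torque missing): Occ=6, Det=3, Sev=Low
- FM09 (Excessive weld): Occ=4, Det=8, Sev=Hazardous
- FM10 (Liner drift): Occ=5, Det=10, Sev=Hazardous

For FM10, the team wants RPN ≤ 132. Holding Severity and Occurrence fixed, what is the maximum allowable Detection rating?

2

FM10: S=10, O=5, D=10 → current RPN = 500.
Fixed product = 50. Need 50 × D ≤ 132, so D ≤ 132/50 = 2.64.
Maximum integer Detection rating = 2 (gives RPN 100; D=3 would give 150 > 132).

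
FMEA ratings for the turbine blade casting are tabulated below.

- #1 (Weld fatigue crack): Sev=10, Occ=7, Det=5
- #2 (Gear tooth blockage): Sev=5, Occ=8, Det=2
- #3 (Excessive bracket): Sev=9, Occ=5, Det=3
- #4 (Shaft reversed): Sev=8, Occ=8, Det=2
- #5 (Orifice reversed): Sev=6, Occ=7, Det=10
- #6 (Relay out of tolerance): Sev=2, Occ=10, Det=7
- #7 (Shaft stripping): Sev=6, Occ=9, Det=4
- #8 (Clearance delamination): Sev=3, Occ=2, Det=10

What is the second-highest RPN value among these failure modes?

350

RPN = Severity × Occurrence × Detection:
  #1: 10 × 7 × 5 = 350
  #2: 5 × 8 × 2 = 80
  #3: 9 × 5 × 3 = 135
  #4: 8 × 8 × 2 = 128
  #5: 6 × 7 × 10 = 420
  #6: 2 × 10 × 7 = 140
  #7: 6 × 9 × 4 = 216
  #8: 3 × 2 × 10 = 60
Sorted descending: 420, 350, 216, 140, 135, 128, 80, 60.
The second-highest RPN is 350 (#1).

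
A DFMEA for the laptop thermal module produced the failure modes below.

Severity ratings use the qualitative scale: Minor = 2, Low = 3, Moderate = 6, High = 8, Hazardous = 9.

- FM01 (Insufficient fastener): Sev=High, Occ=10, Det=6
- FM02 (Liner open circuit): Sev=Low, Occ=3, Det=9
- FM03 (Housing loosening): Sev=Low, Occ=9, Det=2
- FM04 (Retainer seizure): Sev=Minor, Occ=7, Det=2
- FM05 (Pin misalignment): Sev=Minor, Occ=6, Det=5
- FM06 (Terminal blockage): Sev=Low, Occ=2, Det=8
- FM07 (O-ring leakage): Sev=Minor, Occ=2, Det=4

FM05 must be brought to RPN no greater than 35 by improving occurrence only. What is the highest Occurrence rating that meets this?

FM05: S=2, O=6, D=5 → current RPN = 60.
Fixed product = 10. Need 10 × O ≤ 35, so O ≤ 35/10 = 3.50.
Maximum integer Occurrence rating = 3 (gives RPN 30; O=4 would give 40 > 35).

3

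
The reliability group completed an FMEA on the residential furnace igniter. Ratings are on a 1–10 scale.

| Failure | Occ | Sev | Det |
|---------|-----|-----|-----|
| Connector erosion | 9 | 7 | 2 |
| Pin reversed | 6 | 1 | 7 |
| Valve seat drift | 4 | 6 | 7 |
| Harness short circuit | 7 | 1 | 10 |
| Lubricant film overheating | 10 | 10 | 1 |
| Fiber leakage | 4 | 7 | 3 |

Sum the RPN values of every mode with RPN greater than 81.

478

RPN = Severity × Occurrence × Detection:
  Connector erosion: 7 × 9 × 2 = 126
  Pin reversed: 1 × 6 × 7 = 42
  Valve seat drift: 6 × 4 × 7 = 168
  Harness short circuit: 1 × 7 × 10 = 70
  Lubricant film overheating: 10 × 10 × 1 = 100
  Fiber leakage: 7 × 4 × 3 = 84
RPN > 81: Connector erosion (126), Valve seat drift (168), Lubricant film overheating (100), Fiber leakage (84).
Sum: 126 + 168 + 100 + 84 = 478.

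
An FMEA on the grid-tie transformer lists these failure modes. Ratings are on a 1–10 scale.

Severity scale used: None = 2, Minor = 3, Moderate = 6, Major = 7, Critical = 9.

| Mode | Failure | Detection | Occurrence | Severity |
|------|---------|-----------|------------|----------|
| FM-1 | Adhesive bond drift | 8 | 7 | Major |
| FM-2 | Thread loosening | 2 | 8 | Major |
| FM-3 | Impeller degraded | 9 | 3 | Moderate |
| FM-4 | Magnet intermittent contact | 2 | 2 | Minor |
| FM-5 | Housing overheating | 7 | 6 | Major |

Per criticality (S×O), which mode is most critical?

FM-2

Criticality = Severity × Occurrence:
  FM-1: 7 × 7 = 49
  FM-2: 7 × 8 = 56
  FM-3: 6 × 3 = 18
  FM-4: 3 × 2 = 6
  FM-5: 7 × 6 = 42
Highest criticality is 56 → FM-2.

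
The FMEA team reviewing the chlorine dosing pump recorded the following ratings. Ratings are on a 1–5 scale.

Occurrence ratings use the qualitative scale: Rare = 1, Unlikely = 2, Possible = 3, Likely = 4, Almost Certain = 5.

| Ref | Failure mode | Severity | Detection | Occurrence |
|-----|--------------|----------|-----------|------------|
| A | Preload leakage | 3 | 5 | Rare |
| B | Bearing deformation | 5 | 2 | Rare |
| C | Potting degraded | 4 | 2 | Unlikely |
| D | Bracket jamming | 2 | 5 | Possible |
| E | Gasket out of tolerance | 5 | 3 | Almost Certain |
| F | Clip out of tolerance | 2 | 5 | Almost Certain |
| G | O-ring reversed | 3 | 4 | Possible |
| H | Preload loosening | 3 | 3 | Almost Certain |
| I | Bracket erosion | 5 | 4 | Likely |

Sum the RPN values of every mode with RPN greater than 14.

347

RPN = Severity × Occurrence × Detection:
  A: 3 × 1 × 5 = 15
  B: 5 × 1 × 2 = 10
  C: 4 × 2 × 2 = 16
  D: 2 × 3 × 5 = 30
  E: 5 × 5 × 3 = 75
  F: 2 × 5 × 5 = 50
  G: 3 × 3 × 4 = 36
  H: 3 × 5 × 3 = 45
  I: 5 × 4 × 4 = 80
RPN > 14: A (15), C (16), D (30), E (75), F (50), G (36), H (45), I (80).
Sum: 15 + 16 + 30 + 75 + 50 + 36 + 45 + 80 = 347.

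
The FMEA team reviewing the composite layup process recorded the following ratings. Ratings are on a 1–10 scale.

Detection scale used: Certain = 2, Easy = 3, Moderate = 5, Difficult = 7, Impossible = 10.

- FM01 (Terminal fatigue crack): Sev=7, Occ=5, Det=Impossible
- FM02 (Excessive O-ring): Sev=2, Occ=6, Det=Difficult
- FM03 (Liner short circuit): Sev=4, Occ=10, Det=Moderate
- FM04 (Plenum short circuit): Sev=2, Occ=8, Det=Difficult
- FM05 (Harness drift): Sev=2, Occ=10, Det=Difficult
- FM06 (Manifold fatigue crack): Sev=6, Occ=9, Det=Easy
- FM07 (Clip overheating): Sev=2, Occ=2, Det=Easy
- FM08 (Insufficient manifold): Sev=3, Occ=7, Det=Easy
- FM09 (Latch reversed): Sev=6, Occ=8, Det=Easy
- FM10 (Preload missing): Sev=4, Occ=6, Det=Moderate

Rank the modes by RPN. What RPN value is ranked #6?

120

RPN = Severity × Occurrence × Detection:
  FM01: 7 × 5 × 10 = 350
  FM02: 2 × 6 × 7 = 84
  FM03: 4 × 10 × 5 = 200
  FM04: 2 × 8 × 7 = 112
  FM05: 2 × 10 × 7 = 140
  FM06: 6 × 9 × 3 = 162
  FM07: 2 × 2 × 3 = 12
  FM08: 3 × 7 × 3 = 63
  FM09: 6 × 8 × 3 = 144
  FM10: 4 × 6 × 5 = 120
Sorted descending: 350, 200, 162, 144, 140, 120, 112, 84, 63, 12.
The sixth-highest RPN is 120 (FM10).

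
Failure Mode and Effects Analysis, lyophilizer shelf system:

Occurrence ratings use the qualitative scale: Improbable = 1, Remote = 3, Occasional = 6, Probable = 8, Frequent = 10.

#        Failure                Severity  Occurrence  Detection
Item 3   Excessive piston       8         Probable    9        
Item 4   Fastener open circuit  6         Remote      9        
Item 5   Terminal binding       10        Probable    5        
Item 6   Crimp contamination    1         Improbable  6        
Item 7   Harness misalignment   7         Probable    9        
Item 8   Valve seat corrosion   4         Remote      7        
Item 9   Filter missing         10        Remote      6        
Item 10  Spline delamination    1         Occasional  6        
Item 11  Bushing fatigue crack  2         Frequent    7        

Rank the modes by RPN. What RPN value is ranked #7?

RPN = Severity × Occurrence × Detection:
  Item 3: 8 × 8 × 9 = 576
  Item 4: 6 × 3 × 9 = 162
  Item 5: 10 × 8 × 5 = 400
  Item 6: 1 × 1 × 6 = 6
  Item 7: 7 × 8 × 9 = 504
  Item 8: 4 × 3 × 7 = 84
  Item 9: 10 × 3 × 6 = 180
  Item 10: 1 × 6 × 6 = 36
  Item 11: 2 × 10 × 7 = 140
Sorted descending: 576, 504, 400, 180, 162, 140, 84, 36, 6.
The seventh-highest RPN is 84 (Item 8).

84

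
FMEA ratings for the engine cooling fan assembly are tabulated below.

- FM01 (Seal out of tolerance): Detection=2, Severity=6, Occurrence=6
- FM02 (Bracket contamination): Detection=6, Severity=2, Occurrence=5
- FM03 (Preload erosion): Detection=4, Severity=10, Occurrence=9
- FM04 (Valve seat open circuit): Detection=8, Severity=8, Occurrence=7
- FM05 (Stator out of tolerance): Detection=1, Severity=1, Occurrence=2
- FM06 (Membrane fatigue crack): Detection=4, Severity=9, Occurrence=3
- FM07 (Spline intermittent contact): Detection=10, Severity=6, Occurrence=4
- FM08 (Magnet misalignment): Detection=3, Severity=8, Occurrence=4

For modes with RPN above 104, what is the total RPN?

1156

RPN = Severity × Occurrence × Detection:
  FM01: 6 × 6 × 2 = 72
  FM02: 2 × 5 × 6 = 60
  FM03: 10 × 9 × 4 = 360
  FM04: 8 × 7 × 8 = 448
  FM05: 1 × 2 × 1 = 2
  FM06: 9 × 3 × 4 = 108
  FM07: 6 × 4 × 10 = 240
  FM08: 8 × 4 × 3 = 96
RPN > 104: FM03 (360), FM04 (448), FM06 (108), FM07 (240).
Sum: 360 + 448 + 108 + 240 = 1156.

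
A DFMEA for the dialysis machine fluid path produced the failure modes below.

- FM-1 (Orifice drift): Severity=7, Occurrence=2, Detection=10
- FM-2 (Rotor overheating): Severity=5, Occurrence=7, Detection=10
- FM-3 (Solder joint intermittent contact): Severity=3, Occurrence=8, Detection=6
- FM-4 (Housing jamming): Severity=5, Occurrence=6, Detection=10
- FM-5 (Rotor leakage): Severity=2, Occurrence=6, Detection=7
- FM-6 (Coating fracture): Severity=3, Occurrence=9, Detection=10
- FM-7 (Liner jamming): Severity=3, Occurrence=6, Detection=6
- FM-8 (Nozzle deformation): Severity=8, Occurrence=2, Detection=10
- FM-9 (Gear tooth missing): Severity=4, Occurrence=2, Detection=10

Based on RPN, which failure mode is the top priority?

RPN = Severity × Occurrence × Detection:
  FM-1: 7 × 2 × 10 = 140
  FM-2: 5 × 7 × 10 = 350
  FM-3: 3 × 8 × 6 = 144
  FM-4: 5 × 6 × 10 = 300
  FM-5: 2 × 6 × 7 = 84
  FM-6: 3 × 9 × 10 = 270
  FM-7: 3 × 6 × 6 = 108
  FM-8: 8 × 2 × 10 = 160
  FM-9: 4 × 2 × 10 = 80
Highest RPN is 350 → FM-2.

FM-2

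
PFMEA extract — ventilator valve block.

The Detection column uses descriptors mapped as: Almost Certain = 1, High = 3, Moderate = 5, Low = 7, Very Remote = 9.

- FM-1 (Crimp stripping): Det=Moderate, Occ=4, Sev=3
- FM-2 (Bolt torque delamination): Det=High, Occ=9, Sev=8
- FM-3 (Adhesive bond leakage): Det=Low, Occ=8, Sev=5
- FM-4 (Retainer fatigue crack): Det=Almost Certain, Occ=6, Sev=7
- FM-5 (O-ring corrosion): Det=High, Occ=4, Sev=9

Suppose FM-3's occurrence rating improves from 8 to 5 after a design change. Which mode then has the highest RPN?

FM-2

RPN = Severity × Occurrence × Detection:
  FM-1: 3 × 4 × 5 = 60
  FM-2: 8 × 9 × 3 = 216
  FM-3: 5 × 8 × 7 = 280
  FM-4: 7 × 6 × 1 = 42
  FM-5: 9 × 4 × 3 = 108
After action: FM-3 → 5 × 5 × 7 = 175.
Revised RPNs: FM-2=216, FM-3=175, FM-5=108, FM-1=60, FM-4=42.
Highest is now FM-2 (216).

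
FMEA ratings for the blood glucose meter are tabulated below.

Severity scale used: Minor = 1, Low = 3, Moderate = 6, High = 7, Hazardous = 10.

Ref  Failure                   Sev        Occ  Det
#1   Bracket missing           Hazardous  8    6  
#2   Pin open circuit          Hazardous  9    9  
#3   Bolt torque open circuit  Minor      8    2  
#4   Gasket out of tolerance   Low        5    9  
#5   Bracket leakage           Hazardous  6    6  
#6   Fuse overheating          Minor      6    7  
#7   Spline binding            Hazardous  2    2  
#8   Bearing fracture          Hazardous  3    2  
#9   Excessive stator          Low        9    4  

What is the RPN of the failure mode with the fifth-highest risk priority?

RPN = Severity × Occurrence × Detection:
  #1: 10 × 8 × 6 = 480
  #2: 10 × 9 × 9 = 810
  #3: 1 × 8 × 2 = 16
  #4: 3 × 5 × 9 = 135
  #5: 10 × 6 × 6 = 360
  #6: 1 × 6 × 7 = 42
  #7: 10 × 2 × 2 = 40
  #8: 10 × 3 × 2 = 60
  #9: 3 × 9 × 4 = 108
Sorted descending: 810, 480, 360, 135, 108, 60, 42, 40, 16.
The fifth-highest RPN is 108 (#9).

108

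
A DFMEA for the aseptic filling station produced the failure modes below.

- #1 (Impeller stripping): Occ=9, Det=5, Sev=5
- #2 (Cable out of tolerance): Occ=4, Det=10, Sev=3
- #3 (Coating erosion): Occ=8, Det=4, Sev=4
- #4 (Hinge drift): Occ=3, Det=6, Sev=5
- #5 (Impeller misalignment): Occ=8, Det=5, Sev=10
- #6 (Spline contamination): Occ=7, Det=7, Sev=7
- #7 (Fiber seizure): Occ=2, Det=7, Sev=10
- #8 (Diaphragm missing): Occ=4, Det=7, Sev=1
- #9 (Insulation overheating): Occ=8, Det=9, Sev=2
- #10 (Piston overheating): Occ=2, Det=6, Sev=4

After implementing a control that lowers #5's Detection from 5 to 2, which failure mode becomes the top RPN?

RPN = Severity × Occurrence × Detection:
  #1: 5 × 9 × 5 = 225
  #2: 3 × 4 × 10 = 120
  #3: 4 × 8 × 4 = 128
  #4: 5 × 3 × 6 = 90
  #5: 10 × 8 × 5 = 400
  #6: 7 × 7 × 7 = 343
  #7: 10 × 2 × 7 = 140
  #8: 1 × 4 × 7 = 28
  #9: 2 × 8 × 9 = 144
  #10: 4 × 2 × 6 = 48
After action: #5 → 10 × 8 × 2 = 160.
Revised RPNs: #6=343, #1=225, #5=160, #9=144, #7=140, #3=128, #2=120, #4=90, #10=48, #8=28.
Highest is now #6 (343).

#6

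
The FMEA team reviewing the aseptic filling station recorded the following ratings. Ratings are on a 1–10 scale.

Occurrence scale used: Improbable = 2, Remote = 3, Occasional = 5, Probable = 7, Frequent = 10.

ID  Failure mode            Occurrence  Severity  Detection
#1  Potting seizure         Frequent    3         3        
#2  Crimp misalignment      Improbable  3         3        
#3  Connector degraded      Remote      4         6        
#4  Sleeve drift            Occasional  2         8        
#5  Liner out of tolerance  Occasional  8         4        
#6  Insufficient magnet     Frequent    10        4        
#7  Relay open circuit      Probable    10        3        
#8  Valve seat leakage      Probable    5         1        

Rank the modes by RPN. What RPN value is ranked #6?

RPN = Severity × Occurrence × Detection:
  #1: 3 × 10 × 3 = 90
  #2: 3 × 2 × 3 = 18
  #3: 4 × 3 × 6 = 72
  #4: 2 × 5 × 8 = 80
  #5: 8 × 5 × 4 = 160
  #6: 10 × 10 × 4 = 400
  #7: 10 × 7 × 3 = 210
  #8: 5 × 7 × 1 = 35
Sorted descending: 400, 210, 160, 90, 80, 72, 35, 18.
The sixth-highest RPN is 72 (#3).

72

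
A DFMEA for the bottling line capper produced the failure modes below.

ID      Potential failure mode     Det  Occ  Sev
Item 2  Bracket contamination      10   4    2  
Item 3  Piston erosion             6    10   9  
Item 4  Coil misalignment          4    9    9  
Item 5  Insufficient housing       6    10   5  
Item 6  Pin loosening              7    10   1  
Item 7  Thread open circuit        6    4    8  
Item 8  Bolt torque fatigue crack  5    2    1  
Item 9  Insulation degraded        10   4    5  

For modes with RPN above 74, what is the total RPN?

1636

RPN = Severity × Occurrence × Detection:
  Item 2: 2 × 4 × 10 = 80
  Item 3: 9 × 10 × 6 = 540
  Item 4: 9 × 9 × 4 = 324
  Item 5: 5 × 10 × 6 = 300
  Item 6: 1 × 10 × 7 = 70
  Item 7: 8 × 4 × 6 = 192
  Item 8: 1 × 2 × 5 = 10
  Item 9: 5 × 4 × 10 = 200
RPN > 74: Item 2 (80), Item 3 (540), Item 4 (324), Item 5 (300), Item 7 (192), Item 9 (200).
Sum: 80 + 540 + 324 + 300 + 192 + 200 = 1636.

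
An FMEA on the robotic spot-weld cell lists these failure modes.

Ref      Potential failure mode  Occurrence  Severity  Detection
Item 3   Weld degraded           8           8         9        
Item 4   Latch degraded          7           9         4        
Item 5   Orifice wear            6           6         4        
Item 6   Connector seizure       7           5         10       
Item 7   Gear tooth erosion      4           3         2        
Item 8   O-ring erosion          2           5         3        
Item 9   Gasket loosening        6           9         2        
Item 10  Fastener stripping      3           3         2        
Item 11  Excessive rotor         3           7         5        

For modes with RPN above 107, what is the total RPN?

RPN = Severity × Occurrence × Detection:
  Item 3: 8 × 8 × 9 = 576
  Item 4: 9 × 7 × 4 = 252
  Item 5: 6 × 6 × 4 = 144
  Item 6: 5 × 7 × 10 = 350
  Item 7: 3 × 4 × 2 = 24
  Item 8: 5 × 2 × 3 = 30
  Item 9: 9 × 6 × 2 = 108
  Item 10: 3 × 3 × 2 = 18
  Item 11: 7 × 3 × 5 = 105
RPN > 107: Item 3 (576), Item 4 (252), Item 5 (144), Item 6 (350), Item 9 (108).
Sum: 576 + 252 + 144 + 350 + 108 = 1430.

1430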